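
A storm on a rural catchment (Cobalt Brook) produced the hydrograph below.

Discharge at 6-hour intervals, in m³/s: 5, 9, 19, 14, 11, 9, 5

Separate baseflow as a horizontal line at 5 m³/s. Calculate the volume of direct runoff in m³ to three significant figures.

V ≈ 7.99 × 10^5 m³

Direct-runoff ordinates (Q − Q_b): 0.0, 4.0, 14.0, 9.0, 6.0, 4.0, 0.0 m³/s.
ΣQ_DR = 37.00 m³/s.
With Δt = 6 h = 21600 s, V = ΣQ_DR · Δt = 37.00 × 21600 = 7.99 × 10^5 m³.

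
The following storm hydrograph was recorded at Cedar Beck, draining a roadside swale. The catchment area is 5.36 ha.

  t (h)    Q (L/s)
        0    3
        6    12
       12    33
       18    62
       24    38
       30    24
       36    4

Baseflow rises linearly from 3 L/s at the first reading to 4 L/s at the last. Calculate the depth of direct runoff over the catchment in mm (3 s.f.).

Direct runoff: 0.00, 8.83, 29.67, 58.50, 34.33, 20.17, 0.00 L/s; ΣQ_DR = 151.5 L/s.
V = ΣQ_DR · Δt = 151.5 × 21600 s = 3.272 × 10^6 L.
Over A = 5.36 ha, depth = V / A = 61.1 mm.

d ≈ 61.1 mm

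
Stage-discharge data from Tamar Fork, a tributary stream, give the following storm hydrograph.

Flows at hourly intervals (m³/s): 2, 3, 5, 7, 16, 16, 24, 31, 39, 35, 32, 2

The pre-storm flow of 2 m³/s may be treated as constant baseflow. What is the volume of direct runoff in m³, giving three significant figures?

V ≈ 6.77 × 10^5 m³

Direct-runoff ordinates (Q − Q_b): 0.0, 1.0, 3.0, 5.0, 14.0, 14.0, 22.0, 29.0, 37.0, 33.0, 30.0, 0.0 m³/s.
ΣQ_DR = 188.0 m³/s.
With Δt = 1 h = 3600 s, V = ΣQ_DR · Δt = 188.0 × 3600 = 6.77 × 10^5 m³.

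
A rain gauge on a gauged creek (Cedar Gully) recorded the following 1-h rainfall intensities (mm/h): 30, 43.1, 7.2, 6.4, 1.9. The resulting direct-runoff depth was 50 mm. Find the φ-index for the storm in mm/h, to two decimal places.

φ ≈ 11.55 mm/h

Only the 2 blocks with intensity above φ contribute runoff: 30, 43.1 mm/h.
Σ(I−φ)·Δt = d  ⇒  (30+43.1 − 2φ)·1 = 50
φ = (73.10 − 50/1) / 2 = 11.55 mm/h.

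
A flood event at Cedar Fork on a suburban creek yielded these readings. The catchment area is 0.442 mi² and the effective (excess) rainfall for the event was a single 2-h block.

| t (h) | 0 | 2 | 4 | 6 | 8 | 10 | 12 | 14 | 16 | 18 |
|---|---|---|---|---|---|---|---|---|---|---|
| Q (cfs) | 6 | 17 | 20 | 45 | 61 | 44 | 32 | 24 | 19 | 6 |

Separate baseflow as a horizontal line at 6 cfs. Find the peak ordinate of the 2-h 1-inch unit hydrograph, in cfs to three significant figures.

U_p ≈ 36.7 cfs

Direct runoff: 0.0, 11.0, 14.0, 39.0, 55.0, 38.0, 26.0, 18.0, 13.0, 0.0 cfs; ΣQ_DR = 214.0 cfs, peak = 55.0 cfs.
Runoff depth d = ΣQ_DR·Δt / A = 214.0 × 7200 / (0.442 mi²) = 1.501 in.
The 1-inch UH is the DRH scaled by (1 in)/d, so U_p = 55.0 × 1/1.501 = 36.7 cfs.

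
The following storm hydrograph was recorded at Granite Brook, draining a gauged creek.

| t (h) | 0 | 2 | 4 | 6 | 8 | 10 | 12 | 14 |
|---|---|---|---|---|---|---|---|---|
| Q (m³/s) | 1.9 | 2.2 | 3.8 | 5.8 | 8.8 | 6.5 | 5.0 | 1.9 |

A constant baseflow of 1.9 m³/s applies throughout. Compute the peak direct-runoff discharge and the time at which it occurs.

Subtracting baseflow gives direct-runoff ordinates: 0.0, 0.3, 1.9, 3.9, 6.9, 4.6, 3.1, 0.0 m³/s.
The maximum is 6.9 m³/s, occurring at the reading for t = 8 h.

Q_p = 6.9 m³/s at t = 8 h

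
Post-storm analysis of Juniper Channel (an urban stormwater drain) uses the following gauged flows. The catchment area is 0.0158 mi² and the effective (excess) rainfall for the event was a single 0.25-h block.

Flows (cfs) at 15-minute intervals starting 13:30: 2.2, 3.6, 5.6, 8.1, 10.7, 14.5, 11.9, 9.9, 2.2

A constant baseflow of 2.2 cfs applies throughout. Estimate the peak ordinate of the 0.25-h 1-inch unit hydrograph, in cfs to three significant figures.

U_p ≈ 10.3 cfs

Direct runoff: 0.0, 1.4, 3.4, 5.9, 8.5, 12.3, 9.7, 7.7, 0.0 cfs; ΣQ_DR = 48.90 cfs, peak = 12.3 cfs.
Runoff depth d = ΣQ_DR·Δt / A = 48.90 × 900 / (0.0158 mi²) = 1.199 in.
The 1-inch UH is the DRH scaled by (1 in)/d, so U_p = 12.3 × 1/1.199 = 10.3 cfs.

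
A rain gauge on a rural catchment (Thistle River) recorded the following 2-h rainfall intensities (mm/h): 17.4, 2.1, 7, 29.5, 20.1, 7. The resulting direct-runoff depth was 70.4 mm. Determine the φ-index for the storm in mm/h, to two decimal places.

Only the 3 blocks with intensity above φ contribute runoff: 17.4, 29.5, 20.1 mm/h.
Σ(I−φ)·Δt = d  ⇒  (17.4+29.5+20.1 − 3φ)·2 = 70.4
φ = (67.00 − 70.4/2) / 3 = 10.60 mm/h.

φ ≈ 10.60 mm/h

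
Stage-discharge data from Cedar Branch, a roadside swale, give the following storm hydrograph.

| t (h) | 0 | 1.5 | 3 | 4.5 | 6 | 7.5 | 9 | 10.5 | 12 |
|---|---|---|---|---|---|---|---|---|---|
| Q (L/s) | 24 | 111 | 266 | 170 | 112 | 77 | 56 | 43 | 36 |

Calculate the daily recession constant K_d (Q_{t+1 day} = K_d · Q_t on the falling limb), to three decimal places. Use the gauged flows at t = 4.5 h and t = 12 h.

K_d ≈ 0.007

Between t = 4.5 h and t = 12 h the flow falls from 170 to 36 L/s over 5×1.5 h = 7.5 h.
Per-interval ratio K = (36/170)^(1/5) = 0.7331; K_d = K^(24/1.5) = 0.007.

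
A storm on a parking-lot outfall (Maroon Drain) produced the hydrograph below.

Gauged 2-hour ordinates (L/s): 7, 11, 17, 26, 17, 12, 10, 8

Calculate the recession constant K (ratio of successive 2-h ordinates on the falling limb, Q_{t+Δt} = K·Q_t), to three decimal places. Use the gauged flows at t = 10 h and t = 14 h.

Using the recession-limb readings at t = 10 h and t = 14 h: Q falls from 12 to 8 L/s over 2 intervals.
K = (Q₂/Q₁)^(1/2) = (8/12)^(1/2) = 0.816.

K ≈ 0.816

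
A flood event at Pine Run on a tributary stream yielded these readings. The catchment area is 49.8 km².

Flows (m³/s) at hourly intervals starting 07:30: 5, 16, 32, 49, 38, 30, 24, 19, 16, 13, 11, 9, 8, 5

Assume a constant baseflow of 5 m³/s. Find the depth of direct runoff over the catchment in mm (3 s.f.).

Direct runoff: 0.0, 11.0, 27.0, 44.0, 33.0, 25.0, 19.0, 14.0, 11.0, 8.0, 6.0, 4.0, 3.0, 0.0 m³/s; ΣQ_DR = 205.0 m³/s.
V = ΣQ_DR · Δt = 205.0 × 3600 s = 7.380 × 10^5 m³.
Over A = 49.8 km², depth = V / A = 14.8 mm.

d ≈ 14.8 mm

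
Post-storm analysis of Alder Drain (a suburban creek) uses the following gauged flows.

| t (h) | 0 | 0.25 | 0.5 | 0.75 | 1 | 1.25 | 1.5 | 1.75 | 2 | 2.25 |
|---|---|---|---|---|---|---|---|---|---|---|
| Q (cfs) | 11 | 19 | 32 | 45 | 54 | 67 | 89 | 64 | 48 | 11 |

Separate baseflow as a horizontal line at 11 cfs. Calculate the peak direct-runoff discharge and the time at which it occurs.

Subtracting baseflow gives direct-runoff ordinates: 0.0, 8.0, 21.0, 34.0, 43.0, 56.0, 78.0, 53.0, 37.0, 0.0 cfs.
The maximum is 78.0 cfs, occurring at the reading for t = 1.5 h.

Q_p = 78.0 cfs at t = 1.5 h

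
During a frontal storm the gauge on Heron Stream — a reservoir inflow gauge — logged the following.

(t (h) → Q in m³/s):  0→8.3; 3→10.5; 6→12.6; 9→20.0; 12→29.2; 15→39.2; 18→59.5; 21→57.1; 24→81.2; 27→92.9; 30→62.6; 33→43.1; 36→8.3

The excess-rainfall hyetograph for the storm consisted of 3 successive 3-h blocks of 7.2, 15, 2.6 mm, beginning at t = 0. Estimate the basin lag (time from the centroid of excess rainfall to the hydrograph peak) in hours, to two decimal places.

t_L ≈ 23.06 h

Centroid of excess rainfall: t_c = Σ P_i·t̄_i / ΣP_i = 3.9435 h (block centres at 1.5, 4.5, 7.5 h).
Hydrograph peak occurs at t = 27 h, so basin lag t_L = 27 − 3.9435 = 23.06 h.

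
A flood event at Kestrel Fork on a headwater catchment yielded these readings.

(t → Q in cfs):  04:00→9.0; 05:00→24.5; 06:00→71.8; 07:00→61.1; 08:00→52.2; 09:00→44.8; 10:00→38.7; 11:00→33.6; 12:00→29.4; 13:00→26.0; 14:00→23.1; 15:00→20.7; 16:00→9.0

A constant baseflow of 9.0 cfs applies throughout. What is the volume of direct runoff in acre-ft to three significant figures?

Direct-runoff ordinates (Q − Q_b): 0.0, 15.5, 62.8, 52.1, 43.2, 35.8, 29.7, 24.6, 20.4, 17.0, 14.1, 11.7, 0.0 cfs.
ΣQ_DR = 326.9 cfs.
With Δt = 1 h = 3600 s, V = ΣQ_DR · Δt = 326.9 × 3600 = 1.18 × 10^6 ft³ = 27.0 acre-ft.

V ≈ 27.0 acre-ft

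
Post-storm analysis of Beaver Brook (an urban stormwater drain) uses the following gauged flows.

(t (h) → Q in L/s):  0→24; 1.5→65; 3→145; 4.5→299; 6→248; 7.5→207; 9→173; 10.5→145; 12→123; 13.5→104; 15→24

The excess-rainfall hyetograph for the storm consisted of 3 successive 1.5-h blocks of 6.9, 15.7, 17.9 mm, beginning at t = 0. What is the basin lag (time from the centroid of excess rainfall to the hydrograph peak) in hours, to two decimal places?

t_L ≈ 1.84 h

Centroid of excess rainfall: t_c = Σ P_i·t̄_i / ΣP_i = 2.6574 h (block centres at 0.75, 2.25, 3.75 h).
Hydrograph peak occurs at t = 4.5 h, so basin lag t_L = 4.5 − 2.6574 = 1.84 h.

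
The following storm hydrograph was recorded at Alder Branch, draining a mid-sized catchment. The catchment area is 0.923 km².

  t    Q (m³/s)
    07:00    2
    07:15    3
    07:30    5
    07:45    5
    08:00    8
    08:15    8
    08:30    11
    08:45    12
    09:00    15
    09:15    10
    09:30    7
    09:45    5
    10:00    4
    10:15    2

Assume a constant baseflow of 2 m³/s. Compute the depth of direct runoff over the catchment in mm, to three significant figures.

d ≈ 67.3 mm

Direct runoff: 0.0, 1.0, 3.0, 3.0, 6.0, 6.0, 9.0, 10.0, 13.0, 8.0, 5.0, 3.0, 2.0, 0.0 m³/s; ΣQ_DR = 69.00 m³/s.
V = ΣQ_DR · Δt = 69.00 × 900 s = 62100 m³.
Over A = 0.923 km², depth = V / A = 67.3 mm.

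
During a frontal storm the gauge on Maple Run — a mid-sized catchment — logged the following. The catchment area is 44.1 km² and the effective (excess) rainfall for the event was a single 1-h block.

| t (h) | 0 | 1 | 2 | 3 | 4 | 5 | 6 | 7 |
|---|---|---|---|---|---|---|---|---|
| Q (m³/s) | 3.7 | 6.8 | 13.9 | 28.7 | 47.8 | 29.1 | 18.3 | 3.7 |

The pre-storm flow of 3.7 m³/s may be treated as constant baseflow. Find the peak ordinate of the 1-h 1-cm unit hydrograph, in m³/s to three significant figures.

Direct runoff: 0.0, 3.1, 10.2, 25.0, 44.1, 25.4, 14.6, 0.0 m³/s; ΣQ_DR = 122.4 m³/s, peak = 44.1 m³/s.
Runoff depth d = ΣQ_DR·Δt / A = 122.4 × 3600 / (44.1 km²) = 9.992 mm.
The 1-cm UH is the DRH scaled by (10 mm)/d, so U_p = 44.1 × 10/9.992 = 44.1 m³/s.

U_p ≈ 44.1 m³/s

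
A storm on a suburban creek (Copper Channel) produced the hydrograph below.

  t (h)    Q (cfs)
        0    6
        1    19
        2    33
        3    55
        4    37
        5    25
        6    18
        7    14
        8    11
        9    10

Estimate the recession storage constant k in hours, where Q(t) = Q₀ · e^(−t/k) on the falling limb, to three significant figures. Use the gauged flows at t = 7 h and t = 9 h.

On the falling limb, Q drops from 14 to 10 cfs between t = 7 h and t = 9 h (Δt = 2 h).
k = −Δt / ln(Q₂/Q₁) = −2 / ln(10/14) = 5.94 h.

k ≈ 5.94 h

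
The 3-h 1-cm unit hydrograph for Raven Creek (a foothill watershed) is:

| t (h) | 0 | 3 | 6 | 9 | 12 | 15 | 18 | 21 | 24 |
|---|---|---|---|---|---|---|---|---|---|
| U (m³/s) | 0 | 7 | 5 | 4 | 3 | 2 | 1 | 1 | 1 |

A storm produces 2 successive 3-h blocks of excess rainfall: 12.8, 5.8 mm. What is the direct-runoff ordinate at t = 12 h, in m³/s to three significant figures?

Q ≈ 6.16 m³/s

By discrete convolution, Q_j = Σ (P_i / 10 mm) · U_{j−i}.
At t = 12 h (j=4): Q = (12.8/10)·3 + (5.8/10)·4 = 6.16 m³/s.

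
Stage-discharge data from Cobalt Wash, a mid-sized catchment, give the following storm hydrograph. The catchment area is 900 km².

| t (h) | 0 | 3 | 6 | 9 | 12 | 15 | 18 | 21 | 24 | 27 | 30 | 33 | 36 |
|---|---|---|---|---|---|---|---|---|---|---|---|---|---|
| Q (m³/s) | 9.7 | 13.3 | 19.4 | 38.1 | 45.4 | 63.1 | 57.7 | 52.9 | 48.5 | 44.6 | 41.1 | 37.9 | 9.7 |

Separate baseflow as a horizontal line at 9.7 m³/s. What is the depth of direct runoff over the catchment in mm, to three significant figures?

d ≈ 4.26 mm

Direct runoff: 0.0, 3.6, 9.7, 28.4, 35.7, 53.4, 48.0, 43.2, 38.8, 34.9, 31.4, 28.2, 0.0 m³/s; ΣQ_DR = 355.3 m³/s.
V = ΣQ_DR · Δt = 355.3 × 10800 s = 3.837 × 10^6 m³.
Over A = 900 km², depth = V / A = 4.26 mm.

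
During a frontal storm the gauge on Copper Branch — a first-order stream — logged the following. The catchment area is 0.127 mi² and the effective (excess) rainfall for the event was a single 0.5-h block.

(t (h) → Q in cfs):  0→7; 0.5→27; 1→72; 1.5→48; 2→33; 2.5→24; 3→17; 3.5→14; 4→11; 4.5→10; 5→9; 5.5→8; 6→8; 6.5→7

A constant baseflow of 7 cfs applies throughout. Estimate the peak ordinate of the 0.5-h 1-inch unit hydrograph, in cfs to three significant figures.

U_p ≈ 54.1 cfs

Direct runoff: 0.0, 20.0, 65.0, 41.0, 26.0, 17.0, 10.0, 7.0, 4.0, 3.0, 2.0, 1.0, 1.0, 0.0 cfs; ΣQ_DR = 197.0 cfs, peak = 65.0 cfs.
Runoff depth d = ΣQ_DR·Δt / A = 197.0 × 1800 / (0.127 mi²) = 1.202 in.
The 1-inch UH is the DRH scaled by (1 in)/d, so U_p = 65.0 × 1/1.202 = 54.1 cfs.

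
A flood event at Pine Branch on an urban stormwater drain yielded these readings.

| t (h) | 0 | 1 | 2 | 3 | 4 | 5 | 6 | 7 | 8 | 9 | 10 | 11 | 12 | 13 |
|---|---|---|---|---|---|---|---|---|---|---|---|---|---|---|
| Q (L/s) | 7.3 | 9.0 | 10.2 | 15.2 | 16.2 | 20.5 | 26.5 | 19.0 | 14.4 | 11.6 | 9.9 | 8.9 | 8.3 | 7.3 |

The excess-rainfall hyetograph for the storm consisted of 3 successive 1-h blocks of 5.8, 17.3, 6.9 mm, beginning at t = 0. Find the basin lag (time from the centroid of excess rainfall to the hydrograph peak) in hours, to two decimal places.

t_L ≈ 4.46 h

Centroid of excess rainfall: t_c = Σ P_i·t̄_i / ΣP_i = 1.5367 h (block centres at 0.5, 1.5, 2.5 h).
Hydrograph peak occurs at t = 6 h, so basin lag t_L = 6 − 1.5367 = 4.46 h.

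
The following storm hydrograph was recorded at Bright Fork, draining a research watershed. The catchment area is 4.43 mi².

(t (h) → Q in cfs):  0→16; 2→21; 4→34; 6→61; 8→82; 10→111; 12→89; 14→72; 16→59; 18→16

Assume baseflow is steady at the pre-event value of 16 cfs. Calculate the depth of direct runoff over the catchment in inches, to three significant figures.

Direct runoff: 0.0, 5.0, 18.0, 45.0, 66.0, 95.0, 73.0, 56.0, 43.0, 0.0 cfs; ΣQ_DR = 401.0 cfs.
V = ΣQ_DR · Δt = 401.0 × 7200 s = 2.887 × 10^6 ft³.
Over A = 4.43 mi², depth = V / A = 0.281 in.

d ≈ 0.281 in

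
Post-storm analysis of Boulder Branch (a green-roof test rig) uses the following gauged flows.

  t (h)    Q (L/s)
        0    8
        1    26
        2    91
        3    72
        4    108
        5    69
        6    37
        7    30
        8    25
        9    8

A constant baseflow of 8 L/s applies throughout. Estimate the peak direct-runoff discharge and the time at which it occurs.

Q_p = 100.0 L/s at t = 4 h

Subtracting baseflow gives direct-runoff ordinates: 0.0, 18.0, 83.0, 64.0, 100.0, 61.0, 29.0, 22.0, 17.0, 0.0 L/s.
The maximum is 100.0 L/s, occurring at the reading for t = 4 h.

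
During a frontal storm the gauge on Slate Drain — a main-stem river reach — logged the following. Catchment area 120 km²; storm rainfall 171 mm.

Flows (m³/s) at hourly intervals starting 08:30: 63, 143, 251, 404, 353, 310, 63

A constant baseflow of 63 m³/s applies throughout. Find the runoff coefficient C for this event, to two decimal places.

C ≈ 0.20

ΣQ_DR = 1146 m³/s; V = ΣQ_DR·Δt = 4.126 × 10^6 m³.
Runoff depth d = V / A = 34.38 mm.
C = d / P = 34.38 / 171 = 0.20.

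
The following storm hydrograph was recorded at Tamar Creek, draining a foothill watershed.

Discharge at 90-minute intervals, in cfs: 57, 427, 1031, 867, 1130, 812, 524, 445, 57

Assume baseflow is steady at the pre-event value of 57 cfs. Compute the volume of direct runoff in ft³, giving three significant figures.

Direct-runoff ordinates (Q − Q_b): 0.0, 370.0, 974.0, 810.0, 1073.0, 755.0, 467.0, 388.0, 0.0 cfs.
ΣQ_DR = 4837 cfs.
With Δt = 1.5 h = 5400 s, V = ΣQ_DR · Δt = 4837 × 5400 = 2.61 × 10^7 ft³.

V ≈ 2.61 × 10^7 ft³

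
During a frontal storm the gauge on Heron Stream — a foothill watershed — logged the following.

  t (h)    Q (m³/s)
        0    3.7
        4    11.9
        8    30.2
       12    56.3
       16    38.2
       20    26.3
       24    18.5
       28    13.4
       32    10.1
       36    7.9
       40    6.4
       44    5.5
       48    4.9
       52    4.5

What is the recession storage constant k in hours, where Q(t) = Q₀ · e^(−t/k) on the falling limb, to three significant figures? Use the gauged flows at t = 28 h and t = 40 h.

k ≈ 16.2 h

On the falling limb, Q drops from 13.4 to 6.4 m³/s between t = 28 h and t = 40 h (Δt = 12 h).
k = −Δt / ln(Q₂/Q₁) = −12 / ln(6.4/13.4) = 16.2 h.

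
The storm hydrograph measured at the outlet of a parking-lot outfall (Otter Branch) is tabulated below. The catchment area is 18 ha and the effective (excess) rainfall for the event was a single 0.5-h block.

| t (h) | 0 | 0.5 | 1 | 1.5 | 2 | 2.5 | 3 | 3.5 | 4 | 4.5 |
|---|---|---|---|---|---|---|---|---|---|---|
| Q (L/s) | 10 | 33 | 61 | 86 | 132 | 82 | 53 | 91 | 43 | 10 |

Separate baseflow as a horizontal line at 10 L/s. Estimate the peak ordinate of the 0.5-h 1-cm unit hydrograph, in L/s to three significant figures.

Direct runoff: 0.0, 23.0, 51.0, 76.0, 122.0, 72.0, 43.0, 81.0, 33.0, 0.0 L/s; ΣQ_DR = 501.0 L/s, peak = 122.0 L/s.
Runoff depth d = ΣQ_DR·Δt / A = 501.0 × 1800 / (18 ha) = 5.010 mm.
The 1-cm UH is the DRH scaled by (10 mm)/d, so U_p = 122.0 × 10/5.010 = 244 L/s.

U_p ≈ 244 L/s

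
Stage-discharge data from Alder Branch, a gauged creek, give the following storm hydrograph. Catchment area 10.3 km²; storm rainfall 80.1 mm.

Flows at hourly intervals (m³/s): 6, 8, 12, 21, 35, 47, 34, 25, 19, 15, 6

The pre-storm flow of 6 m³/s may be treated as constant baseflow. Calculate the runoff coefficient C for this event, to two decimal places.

C ≈ 0.71

ΣQ_DR = 162.0 m³/s; V = ΣQ_DR·Δt = 5.832 × 10^5 m³.
Runoff depth d = V / A = 56.62 mm.
C = d / P = 56.62 / 80.1 = 0.71.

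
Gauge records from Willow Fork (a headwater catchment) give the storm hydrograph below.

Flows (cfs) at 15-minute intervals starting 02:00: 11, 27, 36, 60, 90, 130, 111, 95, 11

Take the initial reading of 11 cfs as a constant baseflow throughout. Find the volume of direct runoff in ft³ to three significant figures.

Direct-runoff ordinates (Q − Q_b): 0.0, 16.0, 25.0, 49.0, 79.0, 119.0, 100.0, 84.0, 0.0 cfs.
ΣQ_DR = 472.0 cfs.
With Δt = 0.25 h = 900 s, V = ΣQ_DR · Δt = 472.0 × 900 = 4.25 × 10^5 ft³.

V ≈ 4.25 × 10^5 ft³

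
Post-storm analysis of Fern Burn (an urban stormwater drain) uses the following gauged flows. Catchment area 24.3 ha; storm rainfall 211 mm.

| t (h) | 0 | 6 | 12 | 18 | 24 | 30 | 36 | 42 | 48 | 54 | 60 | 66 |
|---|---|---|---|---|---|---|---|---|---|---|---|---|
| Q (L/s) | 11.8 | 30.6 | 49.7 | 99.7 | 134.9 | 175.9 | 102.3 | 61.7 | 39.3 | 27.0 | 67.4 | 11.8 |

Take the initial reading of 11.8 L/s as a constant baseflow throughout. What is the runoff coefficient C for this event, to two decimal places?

C ≈ 0.28

ΣQ_DR = 670.5 L/s; V = ΣQ_DR·Δt = 1.448 × 10^7 L.
Runoff depth d = V / A = 59.60 mm.
C = d / P = 59.60 / 211 = 0.28.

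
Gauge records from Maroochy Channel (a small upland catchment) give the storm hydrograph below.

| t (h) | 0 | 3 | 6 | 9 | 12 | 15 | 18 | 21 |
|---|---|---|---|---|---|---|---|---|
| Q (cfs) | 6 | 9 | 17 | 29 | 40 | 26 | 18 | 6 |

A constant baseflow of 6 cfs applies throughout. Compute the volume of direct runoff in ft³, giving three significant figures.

V ≈ 1.11 × 10^6 ft³

Direct-runoff ordinates (Q − Q_b): 0.0, 3.0, 11.0, 23.0, 34.0, 20.0, 12.0, 0.0 cfs.
ΣQ_DR = 103.0 cfs.
With Δt = 3 h = 10800 s, V = ΣQ_DR · Δt = 103.0 × 10800 = 1.11 × 10^6 ft³.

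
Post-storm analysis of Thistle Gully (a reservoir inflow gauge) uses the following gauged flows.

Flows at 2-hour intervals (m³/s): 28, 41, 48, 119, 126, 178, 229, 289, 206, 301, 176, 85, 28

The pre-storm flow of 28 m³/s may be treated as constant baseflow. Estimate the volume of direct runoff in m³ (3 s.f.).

V ≈ 1.07 × 10^7 m³

Direct-runoff ordinates (Q − Q_b): 0.0, 13.0, 20.0, 91.0, 98.0, 150.0, 201.0, 261.0, 178.0, 273.0, 148.0, 57.0, 0.0 m³/s.
ΣQ_DR = 1490 m³/s.
With Δt = 2 h = 7200 s, V = ΣQ_DR · Δt = 1490 × 7200 = 1.07 × 10^7 m³.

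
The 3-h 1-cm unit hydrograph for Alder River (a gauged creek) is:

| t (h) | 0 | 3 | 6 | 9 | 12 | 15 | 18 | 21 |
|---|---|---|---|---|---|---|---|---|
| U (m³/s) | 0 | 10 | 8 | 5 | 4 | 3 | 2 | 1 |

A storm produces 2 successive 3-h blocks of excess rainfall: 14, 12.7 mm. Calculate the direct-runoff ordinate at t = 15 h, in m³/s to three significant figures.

By discrete convolution, Q_j = Σ (P_i / 10 mm) · U_{j−i}.
At t = 15 h (j=5): Q = (14/10)·3 + (12.7/10)·4 = 9.28 m³/s.

Q ≈ 9.28 m³/s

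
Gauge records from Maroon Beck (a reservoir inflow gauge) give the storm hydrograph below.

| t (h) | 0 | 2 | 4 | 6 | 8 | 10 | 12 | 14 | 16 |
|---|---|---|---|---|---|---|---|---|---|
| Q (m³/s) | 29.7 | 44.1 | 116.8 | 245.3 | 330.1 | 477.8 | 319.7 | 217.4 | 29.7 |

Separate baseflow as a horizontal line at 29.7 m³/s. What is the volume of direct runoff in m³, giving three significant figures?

Direct-runoff ordinates (Q − Q_b): 0.0, 14.4, 87.1, 215.6, 300.4, 448.1, 290.0, 187.7, 0.0 m³/s.
ΣQ_DR = 1543 m³/s.
With Δt = 2 h = 7200 s, V = ΣQ_DR · Δt = 1543 × 7200 = 1.11 × 10^7 m³.

V ≈ 1.11 × 10^7 m³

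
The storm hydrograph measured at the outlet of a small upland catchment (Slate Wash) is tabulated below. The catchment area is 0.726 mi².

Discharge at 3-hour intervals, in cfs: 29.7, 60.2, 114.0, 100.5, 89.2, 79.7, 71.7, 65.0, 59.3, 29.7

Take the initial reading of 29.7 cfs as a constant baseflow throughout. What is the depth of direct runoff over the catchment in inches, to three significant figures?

Direct runoff: 0.0, 30.5, 84.3, 70.8, 59.5, 50.0, 42.0, 35.3, 29.6, 0.0 cfs; ΣQ_DR = 402.0 cfs.
V = ΣQ_DR · Δt = 402.0 × 10800 s = 4.342 × 10^6 ft³.
Over A = 0.726 mi², depth = V / A = 2.57 in.

d ≈ 2.57 in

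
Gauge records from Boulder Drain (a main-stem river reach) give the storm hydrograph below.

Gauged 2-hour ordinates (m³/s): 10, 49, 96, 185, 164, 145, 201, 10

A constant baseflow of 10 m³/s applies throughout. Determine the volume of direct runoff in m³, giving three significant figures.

V ≈ 5.62 × 10^6 m³

Direct-runoff ordinates (Q − Q_b): 0.0, 39.0, 86.0, 175.0, 154.0, 135.0, 191.0, 0.0 m³/s.
ΣQ_DR = 780.0 m³/s.
With Δt = 2 h = 7200 s, V = ΣQ_DR · Δt = 780.0 × 7200 = 5.62 × 10^6 m³.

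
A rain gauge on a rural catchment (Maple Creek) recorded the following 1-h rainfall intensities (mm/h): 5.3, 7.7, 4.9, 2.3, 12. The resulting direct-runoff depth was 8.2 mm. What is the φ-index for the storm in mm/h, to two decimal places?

φ ≈ 5.75 mm/h

Only the 2 blocks with intensity above φ contribute runoff: 7.7, 12 mm/h.
Σ(I−φ)·Δt = d  ⇒  (7.7+12 − 2φ)·1 = 8.2
φ = (19.70 − 8.2/1) / 2 = 5.75 mm/h.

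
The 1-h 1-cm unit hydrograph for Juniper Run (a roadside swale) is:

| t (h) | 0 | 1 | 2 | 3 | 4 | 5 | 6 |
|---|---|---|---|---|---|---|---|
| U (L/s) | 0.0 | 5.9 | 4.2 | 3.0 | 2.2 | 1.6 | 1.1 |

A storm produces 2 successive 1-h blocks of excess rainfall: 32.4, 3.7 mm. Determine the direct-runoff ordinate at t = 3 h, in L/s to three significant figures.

Q ≈ 11.3 L/s

By discrete convolution, Q_j = Σ (P_i / 10 mm) · U_{j−i}.
At t = 3 h (j=3): Q = (32.4/10)·3.0 + (3.7/10)·4.2 = 11.3 L/s.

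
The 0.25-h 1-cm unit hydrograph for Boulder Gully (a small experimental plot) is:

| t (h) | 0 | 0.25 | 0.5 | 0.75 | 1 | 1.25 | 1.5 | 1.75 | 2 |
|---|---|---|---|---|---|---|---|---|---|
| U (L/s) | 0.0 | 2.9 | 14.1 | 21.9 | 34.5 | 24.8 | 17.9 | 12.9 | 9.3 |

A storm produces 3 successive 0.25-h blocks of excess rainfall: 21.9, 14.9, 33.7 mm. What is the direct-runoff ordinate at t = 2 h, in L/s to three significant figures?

Q ≈ 99.9 L/s

By discrete convolution, Q_j = Σ (P_i / 10 mm) · U_{j−i}.
At t = 2 h (j=8): Q = (21.9/10)·9.3 + (14.9/10)·12.9 + (33.7/10)·17.9 = 99.9 L/s.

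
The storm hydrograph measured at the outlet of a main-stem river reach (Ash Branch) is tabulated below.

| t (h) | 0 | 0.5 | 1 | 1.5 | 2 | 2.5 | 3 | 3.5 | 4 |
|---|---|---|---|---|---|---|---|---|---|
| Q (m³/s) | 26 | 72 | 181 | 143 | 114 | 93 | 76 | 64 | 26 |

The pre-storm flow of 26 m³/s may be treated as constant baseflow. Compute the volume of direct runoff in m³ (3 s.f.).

V ≈ 1.01 × 10^6 m³

Direct-runoff ordinates (Q − Q_b): 0.0, 46.0, 155.0, 117.0, 88.0, 67.0, 50.0, 38.0, 0.0 m³/s.
ΣQ_DR = 561.0 m³/s.
With Δt = 0.5 h = 1800 s, V = ΣQ_DR · Δt = 561.0 × 1800 = 1.01 × 10^6 m³.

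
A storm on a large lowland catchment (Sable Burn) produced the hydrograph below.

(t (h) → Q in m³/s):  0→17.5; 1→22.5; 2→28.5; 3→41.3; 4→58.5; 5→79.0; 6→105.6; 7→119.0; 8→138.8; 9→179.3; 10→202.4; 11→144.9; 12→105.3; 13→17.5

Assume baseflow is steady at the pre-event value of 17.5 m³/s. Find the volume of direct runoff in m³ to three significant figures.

Direct-runoff ordinates (Q − Q_b): 0.0, 5.0, 11.0, 23.8, 41.0, 61.5, 88.1, 101.5, 121.3, 161.8, 184.9, 127.4, 87.8, 0.0 m³/s.
ΣQ_DR = 1015 m³/s.
With Δt = 1 h = 3600 s, V = ΣQ_DR · Δt = 1015 × 3600 = 3.65 × 10^6 m³.

V ≈ 3.65 × 10^6 m³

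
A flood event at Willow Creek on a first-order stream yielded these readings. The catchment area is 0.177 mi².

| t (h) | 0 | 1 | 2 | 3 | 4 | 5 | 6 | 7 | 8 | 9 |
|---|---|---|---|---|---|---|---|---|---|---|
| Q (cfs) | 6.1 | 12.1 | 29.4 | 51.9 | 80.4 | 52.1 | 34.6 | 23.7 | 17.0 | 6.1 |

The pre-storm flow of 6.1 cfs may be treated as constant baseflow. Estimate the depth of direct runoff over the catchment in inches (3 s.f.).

Direct runoff: 0.0, 6.0, 23.3, 45.8, 74.3, 46.0, 28.5, 17.6, 10.9, 0.0 cfs; ΣQ_DR = 252.4 cfs.
V = ΣQ_DR · Δt = 252.4 × 3600 s = 9.086 × 10^5 ft³.
Over A = 0.177 mi², depth = V / A = 2.21 in.

d ≈ 2.21 in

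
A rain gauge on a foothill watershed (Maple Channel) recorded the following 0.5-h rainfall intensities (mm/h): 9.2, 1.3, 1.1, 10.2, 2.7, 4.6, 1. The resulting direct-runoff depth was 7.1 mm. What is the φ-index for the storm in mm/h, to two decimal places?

Only the 3 blocks with intensity above φ contribute runoff: 9.2, 10.2, 4.6 mm/h.
Σ(I−φ)·Δt = d  ⇒  (9.2+10.2+4.6 − 3φ)·0.5 = 7.1
φ = (24.00 − 7.1/0.5) / 3 = 3.27 mm/h.

φ ≈ 3.27 mm/h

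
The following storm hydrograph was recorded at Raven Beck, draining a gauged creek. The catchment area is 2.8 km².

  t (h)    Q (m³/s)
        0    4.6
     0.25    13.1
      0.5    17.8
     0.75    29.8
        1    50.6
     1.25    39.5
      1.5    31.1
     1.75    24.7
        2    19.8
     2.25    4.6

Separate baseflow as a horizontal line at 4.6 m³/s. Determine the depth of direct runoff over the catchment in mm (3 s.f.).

Direct runoff: 0.0, 8.5, 13.2, 25.2, 46.0, 34.9, 26.5, 20.1, 15.2, 0.0 m³/s; ΣQ_DR = 189.6 m³/s.
V = ΣQ_DR · Δt = 189.6 × 900 s = 1.706 × 10^5 m³.
Over A = 2.8 km², depth = V / A = 60.9 mm.

d ≈ 60.9 mm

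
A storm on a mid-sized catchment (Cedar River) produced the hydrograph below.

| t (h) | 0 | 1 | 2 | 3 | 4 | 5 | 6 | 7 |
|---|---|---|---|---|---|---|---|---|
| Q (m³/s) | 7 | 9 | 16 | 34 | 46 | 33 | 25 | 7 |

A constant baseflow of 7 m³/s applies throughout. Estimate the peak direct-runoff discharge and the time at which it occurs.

Subtracting baseflow gives direct-runoff ordinates: 0.0, 2.0, 9.0, 27.0, 39.0, 26.0, 18.0, 0.0 m³/s.
The maximum is 39.0 m³/s, occurring at the reading for t = 4 h.

Q_p = 39.0 m³/s at t = 4 h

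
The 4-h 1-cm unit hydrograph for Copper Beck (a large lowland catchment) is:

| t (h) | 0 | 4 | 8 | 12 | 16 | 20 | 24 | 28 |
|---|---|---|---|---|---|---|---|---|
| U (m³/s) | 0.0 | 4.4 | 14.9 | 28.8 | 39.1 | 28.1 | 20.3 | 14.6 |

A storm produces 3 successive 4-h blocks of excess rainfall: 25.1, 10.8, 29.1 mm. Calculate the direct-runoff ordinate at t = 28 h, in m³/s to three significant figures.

By discrete convolution, Q_j = Σ (P_i / 10 mm) · U_{j−i}.
At t = 28 h (j=7): Q = (25.1/10)·14.6 + (10.8/10)·20.3 + (29.1/10)·28.1 = 140 m³/s.

Q ≈ 140 m³/s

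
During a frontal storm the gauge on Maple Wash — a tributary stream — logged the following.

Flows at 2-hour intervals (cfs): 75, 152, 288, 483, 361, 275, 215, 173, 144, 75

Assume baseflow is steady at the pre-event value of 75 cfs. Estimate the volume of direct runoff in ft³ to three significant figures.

Direct-runoff ordinates (Q − Q_b): 0.0, 77.0, 213.0, 408.0, 286.0, 200.0, 140.0, 98.0, 69.0, 0.0 cfs.
ΣQ_DR = 1491 cfs.
With Δt = 2 h = 7200 s, V = ΣQ_DR · Δt = 1491 × 7200 = 1.07 × 10^7 ft³.

V ≈ 1.07 × 10^7 ft³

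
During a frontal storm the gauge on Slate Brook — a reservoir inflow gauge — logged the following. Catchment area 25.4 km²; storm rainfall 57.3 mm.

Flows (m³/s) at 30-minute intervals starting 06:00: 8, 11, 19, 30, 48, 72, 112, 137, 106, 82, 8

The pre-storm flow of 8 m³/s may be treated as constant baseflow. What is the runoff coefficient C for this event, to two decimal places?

ΣQ_DR = 545.0 m³/s; V = ΣQ_DR·Δt = 9.810 × 10^5 m³.
Runoff depth d = V / A = 38.62 mm.
C = d / P = 38.62 / 57.3 = 0.67.

C ≈ 0.67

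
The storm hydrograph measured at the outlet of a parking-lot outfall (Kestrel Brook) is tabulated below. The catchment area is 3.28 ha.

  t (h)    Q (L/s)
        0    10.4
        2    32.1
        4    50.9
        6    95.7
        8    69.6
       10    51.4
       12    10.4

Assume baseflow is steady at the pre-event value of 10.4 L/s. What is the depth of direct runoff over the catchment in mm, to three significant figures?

Direct runoff: 0.0, 21.7, 40.5, 85.3, 59.2, 41.0, 0.0 L/s; ΣQ_DR = 247.7 L/s.
V = ΣQ_DR · Δt = 247.7 × 7200 s = 1.783 × 10^6 L.
Over A = 3.28 ha, depth = V / A = 54.4 mm.

d ≈ 54.4 mm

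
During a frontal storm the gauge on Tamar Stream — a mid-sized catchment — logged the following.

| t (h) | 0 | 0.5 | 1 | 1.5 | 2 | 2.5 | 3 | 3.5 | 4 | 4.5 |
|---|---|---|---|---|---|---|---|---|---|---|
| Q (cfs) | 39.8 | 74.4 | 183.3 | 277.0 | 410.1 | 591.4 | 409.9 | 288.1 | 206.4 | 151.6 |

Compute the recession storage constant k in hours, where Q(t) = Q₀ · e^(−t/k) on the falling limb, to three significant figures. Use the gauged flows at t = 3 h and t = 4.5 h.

On the falling limb, Q drops from 409.9 to 151.6 cfs between t = 3 h and t = 4.5 h (Δt = 1.5 h).
k = −Δt / ln(Q₂/Q₁) = −1.5 / ln(151.6/409.9) = 1.51 h.

k ≈ 1.51 h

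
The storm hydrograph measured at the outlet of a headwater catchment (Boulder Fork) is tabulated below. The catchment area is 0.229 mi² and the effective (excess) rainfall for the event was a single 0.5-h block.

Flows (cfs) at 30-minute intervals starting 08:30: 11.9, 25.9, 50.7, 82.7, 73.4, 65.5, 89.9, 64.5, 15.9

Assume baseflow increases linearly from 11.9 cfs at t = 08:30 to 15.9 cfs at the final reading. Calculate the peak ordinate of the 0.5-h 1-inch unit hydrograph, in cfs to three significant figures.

Direct runoff: 0.00, 13.50, 37.80, 69.30, 59.50, 51.10, 75.00, 49.10, 0.00 cfs; ΣQ_DR = 355.3 cfs, peak = 75.00 cfs.
Runoff depth d = ΣQ_DR·Δt / A = 355.3 × 1800 / (0.229 mi²) = 1.202 in.
The 1-inch UH is the DRH scaled by (1 in)/d, so U_p = 75.00 × 1/1.202 = 62.4 cfs.

U_p ≈ 62.4 cfs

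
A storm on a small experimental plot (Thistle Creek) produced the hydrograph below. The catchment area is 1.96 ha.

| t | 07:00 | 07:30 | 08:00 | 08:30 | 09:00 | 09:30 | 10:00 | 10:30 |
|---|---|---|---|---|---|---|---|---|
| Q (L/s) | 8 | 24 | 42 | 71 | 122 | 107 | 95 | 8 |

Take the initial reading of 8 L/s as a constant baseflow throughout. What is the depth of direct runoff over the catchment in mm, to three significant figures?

Direct runoff: 0.0, 16.0, 34.0, 63.0, 114.0, 99.0, 87.0, 0.0 L/s; ΣQ_DR = 413.0 L/s.
V = ΣQ_DR · Δt = 413.0 × 1800 s = 7.434 × 10^5 L.
Over A = 1.96 ha, depth = V / A = 37.9 mm.

d ≈ 37.9 mm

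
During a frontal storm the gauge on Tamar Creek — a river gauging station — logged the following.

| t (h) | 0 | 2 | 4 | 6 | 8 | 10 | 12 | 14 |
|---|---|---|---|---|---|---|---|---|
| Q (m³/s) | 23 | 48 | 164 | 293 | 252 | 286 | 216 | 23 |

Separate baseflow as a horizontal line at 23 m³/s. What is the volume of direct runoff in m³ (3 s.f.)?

Direct-runoff ordinates (Q − Q_b): 0.0, 25.0, 141.0, 270.0, 229.0, 263.0, 193.0, 0.0 m³/s.
ΣQ_DR = 1121 m³/s.
With Δt = 2 h = 7200 s, V = ΣQ_DR · Δt = 1121 × 7200 = 8.07 × 10^6 m³.

V ≈ 8.07 × 10^6 m³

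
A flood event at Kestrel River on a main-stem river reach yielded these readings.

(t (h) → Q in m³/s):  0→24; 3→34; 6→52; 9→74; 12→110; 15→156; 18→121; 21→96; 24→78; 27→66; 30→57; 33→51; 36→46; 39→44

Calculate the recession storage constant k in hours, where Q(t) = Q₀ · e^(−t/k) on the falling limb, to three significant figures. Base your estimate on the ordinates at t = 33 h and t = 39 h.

k ≈ 40.6 h

On the falling limb, Q drops from 51 to 44 m³/s between t = 33 h and t = 39 h (Δt = 6 h).
k = −Δt / ln(Q₂/Q₁) = −6 / ln(44/51) = 40.6 h.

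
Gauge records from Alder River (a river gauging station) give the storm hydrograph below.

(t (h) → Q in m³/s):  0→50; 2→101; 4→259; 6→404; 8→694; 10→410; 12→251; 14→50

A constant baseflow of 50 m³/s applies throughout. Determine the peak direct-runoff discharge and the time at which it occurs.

Subtracting baseflow gives direct-runoff ordinates: 0.0, 51.0, 209.0, 354.0, 644.0, 360.0, 201.0, 0.0 m³/s.
The maximum is 644.0 m³/s, occurring at the reading for t = 8 h.

Q_p = 644.0 m³/s at t = 8 h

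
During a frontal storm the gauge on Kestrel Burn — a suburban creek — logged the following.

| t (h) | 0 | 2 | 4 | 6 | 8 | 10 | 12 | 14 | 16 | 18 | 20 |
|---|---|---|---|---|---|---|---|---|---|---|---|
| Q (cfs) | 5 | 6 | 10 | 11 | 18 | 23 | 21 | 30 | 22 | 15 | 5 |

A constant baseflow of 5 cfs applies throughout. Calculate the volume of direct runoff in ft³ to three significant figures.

Direct-runoff ordinates (Q − Q_b): 0.0, 1.0, 5.0, 6.0, 13.0, 18.0, 16.0, 25.0, 17.0, 10.0, 0.0 cfs.
ΣQ_DR = 111.0 cfs.
With Δt = 2 h = 7200 s, V = ΣQ_DR · Δt = 111.0 × 7200 = 7.99 × 10^5 ft³.

V ≈ 7.99 × 10^5 ft³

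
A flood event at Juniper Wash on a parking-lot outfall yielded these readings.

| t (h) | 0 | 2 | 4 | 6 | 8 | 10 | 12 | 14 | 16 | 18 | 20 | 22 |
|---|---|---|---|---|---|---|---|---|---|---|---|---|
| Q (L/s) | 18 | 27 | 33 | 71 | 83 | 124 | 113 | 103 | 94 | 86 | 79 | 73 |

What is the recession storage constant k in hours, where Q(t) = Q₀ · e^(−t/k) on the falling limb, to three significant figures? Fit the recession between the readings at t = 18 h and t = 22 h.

k ≈ 24.4 h

On the falling limb, Q drops from 86 to 73 L/s between t = 18 h and t = 22 h (Δt = 4 h).
k = −Δt / ln(Q₂/Q₁) = −4 / ln(73/86) = 24.4 h.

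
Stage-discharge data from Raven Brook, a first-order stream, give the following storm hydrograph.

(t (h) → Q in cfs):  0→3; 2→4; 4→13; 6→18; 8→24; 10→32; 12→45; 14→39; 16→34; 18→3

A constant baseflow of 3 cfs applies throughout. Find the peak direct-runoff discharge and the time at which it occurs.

Subtracting baseflow gives direct-runoff ordinates: 0.0, 1.0, 10.0, 15.0, 21.0, 29.0, 42.0, 36.0, 31.0, 0.0 cfs.
The maximum is 42.0 cfs, occurring at the reading for t = 12 h.

Q_p = 42.0 cfs at t = 12 h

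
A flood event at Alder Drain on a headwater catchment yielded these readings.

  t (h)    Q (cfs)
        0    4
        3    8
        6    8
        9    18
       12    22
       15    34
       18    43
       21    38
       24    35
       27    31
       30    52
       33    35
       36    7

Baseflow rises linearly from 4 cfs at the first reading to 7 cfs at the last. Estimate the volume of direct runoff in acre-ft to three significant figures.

Direct-runoff ordinates (Q − Q_b): 0.00, 3.75, 3.50, 13.25, 17.00, 28.75, 37.50, 32.25, 29.00, 24.75, 45.50, 28.25, 0.00 cfs.
ΣQ_DR = 263.5 cfs.
With Δt = 3 h = 10800 s, V = ΣQ_DR · Δt = 263.5 × 10800 = 2.85 × 10^6 ft³ = 65.3 acre-ft.

V ≈ 65.3 acre-ft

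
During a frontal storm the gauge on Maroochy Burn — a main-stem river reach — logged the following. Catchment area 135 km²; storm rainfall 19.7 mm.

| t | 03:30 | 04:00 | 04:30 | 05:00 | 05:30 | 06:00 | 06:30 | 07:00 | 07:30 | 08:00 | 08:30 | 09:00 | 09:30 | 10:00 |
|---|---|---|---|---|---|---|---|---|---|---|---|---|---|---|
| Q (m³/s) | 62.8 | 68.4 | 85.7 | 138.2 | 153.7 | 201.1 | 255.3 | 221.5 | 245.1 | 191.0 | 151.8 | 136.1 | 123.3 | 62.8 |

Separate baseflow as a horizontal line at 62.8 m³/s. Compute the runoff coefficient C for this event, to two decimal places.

C ≈ 0.82

ΣQ_DR = 1218 m³/s; V = ΣQ_DR·Δt = 2.192 × 10^6 m³.
Runoff depth d = V / A = 16.23 mm.
C = d / P = 16.23 / 19.7 = 0.82.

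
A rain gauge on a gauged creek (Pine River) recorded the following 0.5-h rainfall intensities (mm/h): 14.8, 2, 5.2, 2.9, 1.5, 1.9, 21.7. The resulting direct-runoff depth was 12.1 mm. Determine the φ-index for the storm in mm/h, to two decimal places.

Only the 2 blocks with intensity above φ contribute runoff: 14.8, 21.7 mm/h.
Σ(I−φ)·Δt = d  ⇒  (14.8+21.7 − 2φ)·0.5 = 12.1
φ = (36.50 − 12.1/0.5) / 2 = 6.15 mm/h.

φ ≈ 6.15 mm/h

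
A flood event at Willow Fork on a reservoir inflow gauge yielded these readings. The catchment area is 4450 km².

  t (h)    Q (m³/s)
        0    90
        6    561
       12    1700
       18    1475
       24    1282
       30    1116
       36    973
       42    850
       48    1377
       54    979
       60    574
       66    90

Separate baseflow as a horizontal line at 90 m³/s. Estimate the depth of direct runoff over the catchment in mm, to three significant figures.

d ≈ 48.5 mm

Direct runoff: 0.0, 471.0, 1610.0, 1385.0, 1192.0, 1026.0, 883.0, 760.0, 1287.0, 889.0, 484.0, 0.0 m³/s; ΣQ_DR = 9987 m³/s.
V = ΣQ_DR · Δt = 9987 × 21600 s = 2.157 × 10^8 m³.
Over A = 4450 km², depth = V / A = 48.5 mm.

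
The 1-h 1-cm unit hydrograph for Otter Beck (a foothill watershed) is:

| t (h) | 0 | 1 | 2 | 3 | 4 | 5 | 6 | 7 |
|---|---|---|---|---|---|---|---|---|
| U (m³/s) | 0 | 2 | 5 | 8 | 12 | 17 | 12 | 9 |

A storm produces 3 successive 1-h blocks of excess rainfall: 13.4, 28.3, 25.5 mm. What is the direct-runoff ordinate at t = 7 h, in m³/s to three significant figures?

By discrete convolution, Q_j = Σ (P_i / 10 mm) · U_{j−i}.
At t = 7 h (j=7): Q = (13.4/10)·9 + (28.3/10)·12 + (25.5/10)·17 = 89.4 m³/s.

Q ≈ 89.4 m³/s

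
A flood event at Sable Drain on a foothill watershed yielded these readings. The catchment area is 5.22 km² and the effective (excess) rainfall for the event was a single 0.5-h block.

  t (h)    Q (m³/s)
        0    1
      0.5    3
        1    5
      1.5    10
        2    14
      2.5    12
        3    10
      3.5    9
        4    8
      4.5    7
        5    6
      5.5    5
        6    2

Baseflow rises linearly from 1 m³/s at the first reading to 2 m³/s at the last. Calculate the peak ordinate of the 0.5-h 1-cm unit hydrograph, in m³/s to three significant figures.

Direct runoff: 0.00, 1.92, 3.83, 8.75, 12.67, 10.58, 8.50, 7.42, 6.33, 5.25, 4.17, 3.08, 0.00 m³/s; ΣQ_DR = 72.50 m³/s, peak = 12.67 m³/s.
Runoff depth d = ΣQ_DR·Δt / A = 72.50 × 1800 / (5.22 km²) = 25.00 mm.
The 1-cm UH is the DRH scaled by (10 mm)/d, so U_p = 12.67 × 10/25.00 = 5.07 m³/s.

U_p ≈ 5.07 m³/s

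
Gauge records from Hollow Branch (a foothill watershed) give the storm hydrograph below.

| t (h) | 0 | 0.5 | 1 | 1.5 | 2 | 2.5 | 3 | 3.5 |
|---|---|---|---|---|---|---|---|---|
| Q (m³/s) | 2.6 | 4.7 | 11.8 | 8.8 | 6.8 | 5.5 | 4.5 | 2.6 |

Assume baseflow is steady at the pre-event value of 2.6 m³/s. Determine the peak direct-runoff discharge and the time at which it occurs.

Subtracting baseflow gives direct-runoff ordinates: 0.0, 2.1, 9.2, 6.2, 4.2, 2.9, 1.9, 0.0 m³/s.
The maximum is 9.2 m³/s, occurring at the reading for t = 1 h.

Q_p = 9.2 m³/s at t = 1 h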